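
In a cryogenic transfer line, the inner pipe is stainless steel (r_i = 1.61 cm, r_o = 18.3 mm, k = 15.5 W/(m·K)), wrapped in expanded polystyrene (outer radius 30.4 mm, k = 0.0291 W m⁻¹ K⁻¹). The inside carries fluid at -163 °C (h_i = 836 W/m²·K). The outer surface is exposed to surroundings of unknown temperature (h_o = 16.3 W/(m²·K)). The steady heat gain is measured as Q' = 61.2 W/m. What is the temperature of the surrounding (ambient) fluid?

Sum the resistances:
  R'_conv,in = 1/(2πr h) = 1/(2π·0.0161·836) = 0.01182 m·K/W
  R'_stainless steel = ln(0.0183/0.0161)/(2πk) = 0.1281/(2π·15.5) = 0.001315 m·K/W
  R'_expanded polystyrene = ln(0.0304/0.0183)/(2πk) = 0.5075/(2π·0.0291) = 2.776 m·K/W
  R'_conv,out = 1/(2πr h) = 1/(2π·0.0304·16.3) = 0.3212 m·K/W
ΣR = 3.110 m·K/W
ΔT = Q'·ΣR = 61.2 × 3.110 = 190.3 K
Heat flows inward, so T_out = T_in + ΔT = -163 + 190.3 = 27.3 °C

T_out = 27.3 °C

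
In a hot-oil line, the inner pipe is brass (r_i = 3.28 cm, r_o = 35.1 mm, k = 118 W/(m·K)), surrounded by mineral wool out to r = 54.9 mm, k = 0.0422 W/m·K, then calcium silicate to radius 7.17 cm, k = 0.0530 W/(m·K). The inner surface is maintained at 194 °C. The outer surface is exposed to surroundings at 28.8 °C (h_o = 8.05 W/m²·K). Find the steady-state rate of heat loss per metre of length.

Series thermal resistances, inner to outer:
  R'_brass = ln(0.0351/0.0328)/(2πk) = 0.06777/(2π·118) = 9.141×10^-5 m·K/W
  R'_mineral wool = ln(0.0549/0.0351)/(2πk) = 0.4473/(2π·0.0422) = 1.687 m·K/W
  R'_calcium silicate = ln(0.0717/0.0549)/(2πk) = 0.2670/(2π·0.0530) = 0.8017 m·K/W
  R'_conv,out = 1/(2πr h) = 1/(2π·0.0717·8.05) = 0.2757 m·K/W
ΣR = 9.141×10^-5 + 1.687 + 0.8017 + 0.2757 = 2.764 m·K/W
Q' = ΔT/ΣR = (194 °C − 28.8 °C)/2.764 = 59.8 W/m

Q' = 59.8 W/m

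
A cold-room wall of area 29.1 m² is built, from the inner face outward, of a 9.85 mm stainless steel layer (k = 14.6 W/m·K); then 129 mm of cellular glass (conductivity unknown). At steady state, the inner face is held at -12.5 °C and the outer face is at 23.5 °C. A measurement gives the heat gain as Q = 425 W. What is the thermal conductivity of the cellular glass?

k = 0.0523 W/m·K

ΣR = ΔT/Q = |-12.5 − 23.5|/425 = 0.08471 K/W
Known resistances:
  R_stainless steel = L/(kA) = 0.00985/(14.6·29.1) = 2.318×10^-5 K/W
R_cellular glass = ΣR − ΣR_known = 0.08471 − 2.318×10^-5 = 0.08469 K/W
L/(kA) = 0.08469 ⇒ k = 0.129/(0.08469·29.1) = 0.0523 W/m·K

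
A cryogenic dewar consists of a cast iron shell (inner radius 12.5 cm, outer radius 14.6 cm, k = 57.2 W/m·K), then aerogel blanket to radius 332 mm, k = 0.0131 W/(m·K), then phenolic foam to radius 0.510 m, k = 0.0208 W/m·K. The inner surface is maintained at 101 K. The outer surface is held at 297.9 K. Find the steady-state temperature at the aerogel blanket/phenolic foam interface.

T = 268.9 K

Resistance network (inner→outer):
  R_cast iron = (1/0.125 − 1/0.146)/(4πk) = 1.151/(4π·57.2) = 0.001601 K/W
  R_aerogel blanket = (1/0.146 − 1/0.332)/(4πk) = 3.837/(4π·0.0131) = 23.31 K/W
  R_phenolic foam = (1/0.332 − 1/0.510)/(4πk) = 1.051/(4π·0.0208) = 4.022 K/W
ΣR = 0.001601 + 23.31 + 4.022 = 27.33 K/W
Q = ΔT/ΣR = (101 K − 297.9 K)/27.33 = -7.205 W
From the inner boundary to the aerogel blanket/phenolic foam interface, ΣR_partial = 23.31 K/W.
T_interface = T_in − Q·ΣR_partial = 101 K − (-7.205)(23.31) = 268.9 K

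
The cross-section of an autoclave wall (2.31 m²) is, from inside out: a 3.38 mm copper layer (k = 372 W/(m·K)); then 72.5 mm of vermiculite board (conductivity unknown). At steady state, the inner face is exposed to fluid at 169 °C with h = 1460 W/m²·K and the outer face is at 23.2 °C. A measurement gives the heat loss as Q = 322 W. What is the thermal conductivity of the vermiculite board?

k = 0.0694 W/m·K

ΣR = ΔT/Q = |169 − 23.2|/322 = 0.4528 K/W
Known resistances:
  R_conv,in = 1/(hA) = 1/(1460·2.31) = 2.965×10^-4 K/W
  R_copper = L/(kA) = 0.00338/(372·2.31) = 3.933×10^-6 K/W
R_vermiculite board = ΣR − ΣR_known = 0.4528 − 3.004×10^-4 = 0.4525 K/W
L/(kA) = 0.4525 ⇒ k = 0.0725/(0.4525·2.31) = 0.0694 W/m·K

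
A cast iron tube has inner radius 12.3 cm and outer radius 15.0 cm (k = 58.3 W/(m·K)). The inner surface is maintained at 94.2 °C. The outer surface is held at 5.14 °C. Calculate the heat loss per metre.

Q' = 2πk·ΔT/ln(r₂/r₁) = 2π × 58.3 × 89.06 / ln(0.150/0.123) = 1.64×10^5 W/m

Q' = 1.64×10^5 W/m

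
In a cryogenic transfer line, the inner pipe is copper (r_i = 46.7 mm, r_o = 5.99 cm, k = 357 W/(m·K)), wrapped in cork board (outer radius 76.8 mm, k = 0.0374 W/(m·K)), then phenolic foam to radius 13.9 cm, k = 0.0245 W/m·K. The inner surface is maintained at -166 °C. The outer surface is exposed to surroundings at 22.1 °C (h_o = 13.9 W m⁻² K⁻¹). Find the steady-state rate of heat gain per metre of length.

Q' = 37.7 W/m

Series thermal resistances, inner to outer:
  R'_copper = ln(0.0599/0.0467)/(2πk) = 0.2489/(2π·357) = 1.110×10^-4 m·K/W
  R'_cork board = ln(0.0768/0.0599)/(2πk) = 0.2485/(2π·0.0374) = 1.058 m·K/W
  R'_phenolic foam = ln(0.139/0.0768)/(2πk) = 0.5933/(2π·0.0245) = 3.854 m·K/W
  R'_conv,out = 1/(2πr h) = 1/(2π·0.139·13.9) = 0.08237 m·K/W
ΣR = 1.110×10^-4 + 1.058 + 3.854 + 0.08237 = 4.994 m·K/W
Q' = ΔT/ΣR = (-166 °C − 22.1 °C)/4.994 = -37.7 W/m
(Negative Q' ⇒ heat flows inward; heat gain = 37.7 W/m.)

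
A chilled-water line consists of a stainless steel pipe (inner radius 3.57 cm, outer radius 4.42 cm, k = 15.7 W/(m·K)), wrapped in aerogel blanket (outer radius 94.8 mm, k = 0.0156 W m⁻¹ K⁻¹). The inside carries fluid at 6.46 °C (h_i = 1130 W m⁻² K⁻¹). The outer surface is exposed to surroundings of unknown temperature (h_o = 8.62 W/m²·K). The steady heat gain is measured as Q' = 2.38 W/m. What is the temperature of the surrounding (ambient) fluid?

T_out = 25.5 °C

Sum the resistances:
  R'_conv,in = 1/(2πr h) = 1/(2π·0.0357·1130) = 0.003945 m·K/W
  R'_stainless steel = ln(0.0442/0.0357)/(2πk) = 0.2136/(2π·15.7) = 0.002165 m·K/W
  R'_aerogel blanket = ln(0.0948/0.0442)/(2πk) = 0.7630/(2π·0.0156) = 7.785 m·K/W
  R'_conv,out = 1/(2πr h) = 1/(2π·0.0948·8.62) = 0.1948 m·K/W
ΣR = 7.986 m·K/W
ΔT = Q'·ΣR = 2.38 × 7.986 = 19.01 K
Heat flows inward, so T_out = T_in + ΔT = 6.46 + 19.01 = 25.5 °C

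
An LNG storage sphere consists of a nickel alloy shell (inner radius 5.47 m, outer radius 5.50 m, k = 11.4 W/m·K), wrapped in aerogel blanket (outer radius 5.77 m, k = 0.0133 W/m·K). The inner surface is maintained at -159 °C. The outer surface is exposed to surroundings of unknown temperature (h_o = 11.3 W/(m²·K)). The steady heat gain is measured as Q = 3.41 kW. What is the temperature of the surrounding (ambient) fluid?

Series resistances:
  R_nickel alloy = (1/5.47 − 1/5.50)/(4πk) = 9.972×10^-4/(4π·11.4) = 6.961×10^-6 K/W
  R_aerogel blanket = (1/5.50 − 1/5.77)/(4πk) = 0.008508/(4π·0.0133) = 0.05091 K/W
  R_conv,out = 1/(4πr²h) = 1/(4π·5.77²·11.3) = 2.115×10^-4 K/W
ΣR = 0.05112 K/W
ΔT = Q·ΣR = 3410 × 0.05112 = 174.3 K
Heat flows inward, so T_out = T_in + ΔT = -159 + 174.3 = 15.3 °C

T_out = 15.3 °C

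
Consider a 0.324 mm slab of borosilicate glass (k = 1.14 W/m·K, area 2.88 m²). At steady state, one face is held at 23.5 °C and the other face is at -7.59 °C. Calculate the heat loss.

Q = 315 kW

Q = kA·ΔT/L = 1.14 × 2.88 × |23.5 °C − -7.59 °C| / 3.24×10^-4 = 3.15×10^5 W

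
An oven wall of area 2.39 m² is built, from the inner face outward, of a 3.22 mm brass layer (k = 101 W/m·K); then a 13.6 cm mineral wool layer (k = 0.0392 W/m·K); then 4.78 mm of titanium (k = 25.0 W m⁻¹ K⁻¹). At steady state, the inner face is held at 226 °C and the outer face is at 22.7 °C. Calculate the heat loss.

Resistance network (inner→outer):
  R_brass = L/(kA) = 0.00322/(101·2.39) = 1.334×10^-5 K/W
  R_mineral wool = L/(kA) = 0.136/(0.0392·2.39) = 1.452 K/W
  R_titanium = L/(kA) = 0.00478/(25.0·2.39) = 8.000×10^-5 K/W
ΣR = 1.334×10^-5 + 1.452 + 8.000×10^-5 = 1.452 K/W
Q = ΔT/ΣR = (226 °C − 22.7 °C)/1.452 = 140 W

Q = 140 W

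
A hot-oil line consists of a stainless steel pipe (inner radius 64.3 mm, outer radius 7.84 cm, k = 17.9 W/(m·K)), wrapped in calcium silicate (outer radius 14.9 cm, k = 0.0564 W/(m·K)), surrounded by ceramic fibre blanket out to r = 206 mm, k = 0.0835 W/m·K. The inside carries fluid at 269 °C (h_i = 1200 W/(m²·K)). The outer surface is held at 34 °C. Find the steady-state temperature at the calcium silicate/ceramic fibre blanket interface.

Treat each layer as a resistance in series:
  R'_conv,in = 1/(2πr h) = 1/(2π·0.0643·1200) = 0.002063 m·K/W
  R'_stainless steel = ln(0.0784/0.0643)/(2πk) = 0.1983/(2π·17.9) = 0.001763 m·K/W
  R'_calcium silicate = ln(0.149/0.0784)/(2πk) = 0.6421/(2π·0.0564) = 1.812 m·K/W
  R'_ceramic fibre blanket = ln(0.206/0.149)/(2πk) = 0.3239/(2π·0.0835) = 0.6174 m·K/W
ΣR = 0.002063 + 0.001763 + 1.812 + 0.6174 = 2.433 m·K/W
Q' = ΔT/ΣR = (269 °C − 34 °C)/2.433 = 96.59 W/m
From the inner boundary to the calcium silicate/ceramic fibre blanket interface, ΣR_partial = 1.816 m·K/W.
T_interface = T_in − Q'·ΣR_partial = 269 °C − (96.59)(1.816) = 93.6 °C

T = 93.6 °C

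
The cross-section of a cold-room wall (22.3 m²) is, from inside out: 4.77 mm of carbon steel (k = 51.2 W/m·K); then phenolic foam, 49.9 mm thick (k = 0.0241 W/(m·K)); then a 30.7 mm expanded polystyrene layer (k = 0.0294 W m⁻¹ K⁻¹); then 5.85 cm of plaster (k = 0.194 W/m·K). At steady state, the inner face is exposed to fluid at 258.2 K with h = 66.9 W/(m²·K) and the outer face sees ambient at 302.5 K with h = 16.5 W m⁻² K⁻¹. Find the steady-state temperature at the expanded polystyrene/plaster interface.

Series thermal resistances, inner to outer:
  R_conv,in = 1/(hA) = 1/(66.9·22.3) = 6.703×10^-4 K/W
  R_carbon steel = L/(kA) = 0.00477/(51.2·22.3) = 4.178×10^-6 K/W
  R_phenolic foam = L/(kA) = 0.0499/(0.0241·22.3) = 0.09285 K/W
  R_expanded polystyrene = L/(kA) = 0.0307/(0.0294·22.3) = 0.04683 K/W
  R_plaster = L/(kA) = 0.0585/(0.194·22.3) = 0.01352 K/W
  R_conv,out = 1/(hA) = 1/(16.5·22.3) = 0.002718 K/W
ΣR = 6.703×10^-4 + 4.178×10^-6 + 0.09285 + 0.04683 + 0.01352 + 0.002718 = 0.1566 K/W
Q = ΔT/ΣR = (258.2 K − 302.5 K)/0.1566 = -282.9 W
From the inner boundary to the expanded polystyrene/plaster interface, ΣR_partial = 0.1404 K/W.
T_interface = T_in − Q·ΣR_partial = 258.2 K − (-282.9)(0.1404) = 297.9 K

T = 297.9 K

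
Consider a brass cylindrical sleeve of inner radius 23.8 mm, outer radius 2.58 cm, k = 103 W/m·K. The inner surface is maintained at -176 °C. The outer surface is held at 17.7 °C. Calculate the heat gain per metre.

Q' = 1550 kW/m

Q' = 2πk·ΔT/ln(r₂/r₁) = 2π × 103 × 193.7 / ln(0.0258/0.0238) = 1.55×10^6 W/m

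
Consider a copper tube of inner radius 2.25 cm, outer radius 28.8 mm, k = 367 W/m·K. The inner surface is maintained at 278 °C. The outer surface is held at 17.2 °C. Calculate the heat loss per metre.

Q' = 2440 kW/m

Q' = 2πk·ΔT/ln(r₂/r₁) = 2π × 367 × 260.8 / ln(0.0288/0.0225) = 2.44×10^6 W/m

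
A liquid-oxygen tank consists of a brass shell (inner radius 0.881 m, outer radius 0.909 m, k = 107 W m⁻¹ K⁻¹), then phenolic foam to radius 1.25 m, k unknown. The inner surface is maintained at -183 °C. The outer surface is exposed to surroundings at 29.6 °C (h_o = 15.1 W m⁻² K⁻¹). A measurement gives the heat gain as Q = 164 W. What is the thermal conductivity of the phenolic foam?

ΣR = ΔT/Q = |-183 − 29.6|/164 = 1.296 K/W
Known resistances:
  R_brass = (1/0.881 − 1/0.909)/(4πk) = 0.03496/(4π·107) = 2.600×10^-5 K/W
  R_conv,out = 1/(4πr²h) = 1/(4π·1.25²·15.1) = 0.003373 K/W
R_phenolic foam = ΣR − ΣR_known = 1.296 − 0.003399 = 1.293 K/W
(1/r₁−1/r₂)/(4πk) = 1.293 ⇒ k = 0.3001/(4π·1.293) = 0.0185 W/m·K

k = 0.0185 W/m·K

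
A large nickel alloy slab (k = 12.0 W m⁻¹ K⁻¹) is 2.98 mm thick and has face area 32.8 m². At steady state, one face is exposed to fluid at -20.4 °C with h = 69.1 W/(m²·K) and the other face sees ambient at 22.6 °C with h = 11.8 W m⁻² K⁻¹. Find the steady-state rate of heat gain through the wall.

Resistance network (inner→outer):
  R_conv,in = 1/(hA) = 1/(69.1·32.8) = 4.412×10^-4 K/W
  R_nickel alloy = L/(kA) = 0.00298/(12.0·32.8) = 7.571×10^-6 K/W
  R_conv,out = 1/(hA) = 1/(11.8·32.8) = 0.002584 K/W
ΣR = 4.412×10^-4 + 7.571×10^-6 + 0.002584 = 0.003033 K/W
Q = ΔT/ΣR = (-20.4 °C − 22.6 °C)/0.003033 = -14200 W
(Negative Q ⇒ heat flows inward; heat gain = 14200 W.)

Q = 14200 W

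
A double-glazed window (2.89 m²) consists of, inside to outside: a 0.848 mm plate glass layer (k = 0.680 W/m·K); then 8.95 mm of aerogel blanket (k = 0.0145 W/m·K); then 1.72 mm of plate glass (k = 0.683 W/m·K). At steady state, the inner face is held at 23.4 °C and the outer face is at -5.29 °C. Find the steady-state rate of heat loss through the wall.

Q = 134 W

Series thermal resistances, inner to outer:
  R_plate glass = L/(kA) = 8.48×10^-4/(0.680·2.89) = 4.315×10^-4 K/W
  R_aerogel blanket = L/(kA) = 0.00895/(0.0145·2.89) = 0.2136 K/W
  R_plate glass = L/(kA) = 0.00172/(0.683·2.89) = 8.714×10^-4 K/W
ΣR = 4.315×10^-4 + 0.2136 + 8.714×10^-4 = 0.2149 K/W
Q = ΔT/ΣR = (23.4 °C − -5.29 °C)/0.2149 = 134 W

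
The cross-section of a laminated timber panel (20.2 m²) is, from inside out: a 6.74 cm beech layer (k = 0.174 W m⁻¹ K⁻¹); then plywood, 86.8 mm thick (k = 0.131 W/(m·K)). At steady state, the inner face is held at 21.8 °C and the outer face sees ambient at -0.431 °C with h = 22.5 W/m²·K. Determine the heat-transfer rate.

Q = 410 W

Series thermal resistances, inner to outer:
  R_beech = L/(kA) = 0.0674/(0.174·20.2) = 0.01918 K/W
  R_plywood = L/(kA) = 0.0868/(0.131·20.2) = 0.03280 K/W
  R_conv,out = 1/(hA) = 1/(22.5·20.2) = 0.002200 K/W
ΣR = 0.01918 + 0.03280 + 0.002200 = 0.05418 K/W
Q = ΔT/ΣR = (21.8 °C − -0.431 °C)/0.05418 = 410 W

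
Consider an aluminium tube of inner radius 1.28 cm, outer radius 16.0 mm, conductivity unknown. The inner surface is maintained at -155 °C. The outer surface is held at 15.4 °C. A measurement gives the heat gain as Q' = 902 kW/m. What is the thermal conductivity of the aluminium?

ΣR = ΔT/Q' = |-155 − 15.4|/9.02×10^5 = 1.889×10^-4 m·K/W
ln(r₂/r₁)/(2πk) = 1.889×10^-4 ⇒ k = 0.2231/(2π·1.889×10^-4) = 188 W/m·K

k = 188 W/m·K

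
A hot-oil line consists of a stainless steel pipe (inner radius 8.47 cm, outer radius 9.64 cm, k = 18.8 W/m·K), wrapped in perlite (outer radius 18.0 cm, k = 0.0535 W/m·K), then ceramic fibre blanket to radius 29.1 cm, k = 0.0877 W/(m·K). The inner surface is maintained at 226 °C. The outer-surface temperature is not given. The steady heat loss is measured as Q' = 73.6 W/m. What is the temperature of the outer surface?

Series resistances:
  R'_stainless steel = ln(0.0964/0.0847)/(2πk) = 0.1294/(2π·18.8) = 0.001095 m·K/W
  R'_perlite = ln(0.180/0.0964)/(2πk) = 0.6245/(2π·0.0535) = 1.858 m·K/W
  R'_ceramic fibre blanket = ln(0.291/0.180)/(2πk) = 0.4804/(2π·0.0877) = 0.8718 m·K/W
ΣR = 2.731 m·K/W
ΔT = Q'·ΣR = 73.6 × 2.731 = 201.0 K
Heat flows outward, so T_out = T_in − ΔT = 226 − 201.0 = 25.0 °C

T_out = 25.0 °C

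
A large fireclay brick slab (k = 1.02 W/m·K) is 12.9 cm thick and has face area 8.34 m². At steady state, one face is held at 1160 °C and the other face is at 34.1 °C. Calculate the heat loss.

Q = kA·ΔT/L = 1.02 × 8.34 × |1160 °C − 34.1 °C| / 0.129 = 74200 W

Q = 74200 W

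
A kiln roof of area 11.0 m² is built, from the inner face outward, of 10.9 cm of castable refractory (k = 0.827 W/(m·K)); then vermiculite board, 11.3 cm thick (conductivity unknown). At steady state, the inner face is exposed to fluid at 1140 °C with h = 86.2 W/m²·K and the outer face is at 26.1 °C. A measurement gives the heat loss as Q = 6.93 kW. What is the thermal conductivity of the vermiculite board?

ΣR = ΔT/Q = |1140 − 26.1|/6930 = 0.1607 K/W
Known resistances:
  R_conv,in = 1/(hA) = 1/(86.2·11.0) = 0.001055 K/W
  R_castable refractory = L/(kA) = 0.109/(0.827·11.0) = 0.01198 K/W
R_vermiculite board = ΣR − ΣR_known = 0.1607 − 0.01303 = 0.1477 K/W
L/(kA) = 0.1477 ⇒ k = 0.113/(0.1477·11.0) = 0.0696 W/m·K

k = 0.0696 W/m·K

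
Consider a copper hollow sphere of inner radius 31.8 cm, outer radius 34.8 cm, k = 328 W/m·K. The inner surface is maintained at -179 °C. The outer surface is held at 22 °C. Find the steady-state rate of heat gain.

Q = 4πk·ΔT/(1/r₁ − 1/r₂) = 4π × 328 × 201 / (1/0.318 − 1/0.348) = 3.06×10^6 W

Q = 3060 kW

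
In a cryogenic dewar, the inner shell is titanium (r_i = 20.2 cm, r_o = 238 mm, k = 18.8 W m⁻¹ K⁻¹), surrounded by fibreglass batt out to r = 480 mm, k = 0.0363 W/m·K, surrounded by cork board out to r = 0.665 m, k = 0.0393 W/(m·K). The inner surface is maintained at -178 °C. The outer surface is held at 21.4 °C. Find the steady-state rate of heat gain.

Series thermal resistances, inner to outer:
  R_titanium = (1/0.202 − 1/0.238)/(4πk) = 0.7488/(4π·18.8) = 0.003170 K/W
  R_fibreglass batt = (1/0.238 − 1/0.480)/(4πk) = 2.118/(4π·0.0363) = 4.644 K/W
  R_cork board = (1/0.480 − 1/0.665)/(4πk) = 0.5796/(4π·0.0393) = 1.174 K/W
ΣR = 0.003170 + 4.644 + 1.174 = 5.821 K/W
Q = ΔT/ΣR = (-178 °C − 21.4 °C)/5.821 = -34.3 W
(Negative Q ⇒ heat flows inward; heat gain = 34.3 W.)

Q = 34.3 W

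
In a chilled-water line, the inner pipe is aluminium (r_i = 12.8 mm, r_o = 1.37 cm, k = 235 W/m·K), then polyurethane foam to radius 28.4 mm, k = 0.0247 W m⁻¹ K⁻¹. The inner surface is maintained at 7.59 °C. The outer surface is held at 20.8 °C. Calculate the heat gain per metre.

Series thermal resistances, inner to outer:
  R'_aluminium = ln(0.0137/0.0128)/(2πk) = 0.06795/(2π·235) = 4.602×10^-5 m·K/W
  R'_polyurethane foam = ln(0.0284/0.0137)/(2πk) = 0.7290/(2π·0.0247) = 4.697 m·K/W
ΣR = 4.602×10^-5 + 4.697 = 4.697 m·K/W
Q' = ΔT/ΣR = (7.59 °C − 20.8 °C)/4.697 = -2.81 W/m
(Negative Q' ⇒ heat flows inward; heat gain = 2.81 W/m.)

Q' = 2.81 W/m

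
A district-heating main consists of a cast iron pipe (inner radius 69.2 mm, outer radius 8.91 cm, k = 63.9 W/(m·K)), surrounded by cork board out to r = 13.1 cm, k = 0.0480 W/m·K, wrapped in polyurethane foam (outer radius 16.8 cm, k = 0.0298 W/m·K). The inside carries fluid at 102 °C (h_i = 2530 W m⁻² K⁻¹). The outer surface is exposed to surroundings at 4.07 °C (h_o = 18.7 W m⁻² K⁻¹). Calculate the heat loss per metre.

Q' = 36.8 W/m

Treat each layer as a resistance in series:
  R'_conv,in = 1/(2πr h) = 1/(2π·0.0692·2530) = 9.091×10^-4 m·K/W
  R'_cast iron = ln(0.0891/0.0692)/(2πk) = 0.2528/(2π·63.9) = 6.295×10^-4 m·K/W
  R'_cork board = ln(0.131/0.0891)/(2πk) = 0.3854/(2π·0.0480) = 1.278 m·K/W
  R'_polyurethane foam = ln(0.168/0.131)/(2πk) = 0.2488/(2π·0.0298) = 1.329 m·K/W
  R'_conv,out = 1/(2πr h) = 1/(2π·0.168·18.7) = 0.05066 m·K/W
ΣR = 9.091×10^-4 + 6.295×10^-4 + 1.278 + 1.329 + 0.05066 = 2.659 m·K/W
Q' = ΔT/ΣR = (102 °C − 4.07 °C)/2.659 = 36.8 W/m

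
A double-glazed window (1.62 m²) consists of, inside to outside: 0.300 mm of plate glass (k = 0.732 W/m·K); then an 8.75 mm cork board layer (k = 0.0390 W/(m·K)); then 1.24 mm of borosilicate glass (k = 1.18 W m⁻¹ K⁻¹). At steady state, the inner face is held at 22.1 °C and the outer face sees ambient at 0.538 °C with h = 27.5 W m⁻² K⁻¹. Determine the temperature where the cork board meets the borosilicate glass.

T = 3.61 °C

Treat each layer as a resistance in series:
  R_plate glass = L/(kA) = 3.00×10^-4/(0.732·1.62) = 2.530×10^-4 K/W
  R_cork board = L/(kA) = 0.00875/(0.0390·1.62) = 0.1385 K/W
  R_borosilicate glass = L/(kA) = 0.00124/(1.18·1.62) = 6.487×10^-4 K/W
  R_conv,out = 1/(hA) = 1/(27.5·1.62) = 0.02245 K/W
ΣR = 2.530×10^-4 + 0.1385 + 6.487×10^-4 + 0.02245 = 0.1619 K/W
Q = ΔT/ΣR = (22.1 °C − 0.538 °C)/0.1619 = 133.2 W
From the inner boundary to the cork board/borosilicate glass interface, ΣR_partial = 0.1388 K/W.
T_interface = T_in − Q·ΣR_partial = 22.1 °C − (133.2)(0.1388) = 3.61 °C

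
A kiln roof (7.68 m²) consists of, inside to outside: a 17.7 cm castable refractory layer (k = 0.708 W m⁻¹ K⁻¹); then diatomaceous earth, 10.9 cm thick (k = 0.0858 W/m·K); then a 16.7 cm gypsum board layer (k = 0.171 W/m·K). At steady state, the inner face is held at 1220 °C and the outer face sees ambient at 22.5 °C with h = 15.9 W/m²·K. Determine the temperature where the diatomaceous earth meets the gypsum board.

T = 509 °C

Series thermal resistances, inner to outer:
  R_castable refractory = L/(kA) = 0.177/(0.708·7.68) = 0.03255 K/W
  R_diatomaceous earth = L/(kA) = 0.109/(0.0858·7.68) = 0.1654 K/W
  R_gypsum board = L/(kA) = 0.167/(0.171·7.68) = 0.1272 K/W
  R_conv,out = 1/(hA) = 1/(15.9·7.68) = 0.008189 K/W
ΣR = 0.03255 + 0.1654 + 0.1272 + 0.008189 = 0.3333 K/W
Q = ΔT/ΣR = (1220 °C − 22.5 °C)/0.3333 = 3593 W
From the inner boundary to the diatomaceous earth/gypsum board interface, ΣR_partial = 0.1979 K/W.
T_interface = T_in − Q·ΣR_partial = 1220 °C − (3593)(0.1979) = 509 °C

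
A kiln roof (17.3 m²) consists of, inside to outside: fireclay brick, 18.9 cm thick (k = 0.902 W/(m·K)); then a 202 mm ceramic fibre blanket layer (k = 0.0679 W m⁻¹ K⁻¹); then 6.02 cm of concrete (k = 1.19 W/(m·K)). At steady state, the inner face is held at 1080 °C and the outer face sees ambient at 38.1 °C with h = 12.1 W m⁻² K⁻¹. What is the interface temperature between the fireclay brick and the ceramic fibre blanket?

T = 1014 °C

Resistance network (inner→outer):
  R_fireclay brick = L/(kA) = 0.189/(0.902·17.3) = 0.01211 K/W
  R_ceramic fibre blanket = L/(kA) = 0.202/(0.0679·17.3) = 0.1720 K/W
  R_concrete = L/(kA) = 0.0602/(1.19·17.3) = 0.002924 K/W
  R_conv,out = 1/(hA) = 1/(12.1·17.3) = 0.004777 K/W
ΣR = 0.01211 + 0.1720 + 0.002924 + 0.004777 = 0.1918 K/W
Q = ΔT/ΣR = (1080 °C − 38.1 °C)/0.1918 = 5432 W
From the inner boundary to the fireclay brick/ceramic fibre blanket interface, ΣR_partial = 0.01211 K/W.
T_interface = T_in − Q·ΣR_partial = 1080 °C − (5432)(0.01211) = 1014 °C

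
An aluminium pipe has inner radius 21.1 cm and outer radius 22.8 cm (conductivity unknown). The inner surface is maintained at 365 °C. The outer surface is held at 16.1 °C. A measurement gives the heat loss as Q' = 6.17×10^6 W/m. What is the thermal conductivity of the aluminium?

k = 218 W/m·K

ΣR = ΔT/Q' = |365 − 16.1|/6.17×10^6 = 5.655×10^-5 m·K/W
ln(r₂/r₁)/(2πk) = 5.655×10^-5 ⇒ k = 0.07749/(2π·5.655×10^-5) = 218 W/m·K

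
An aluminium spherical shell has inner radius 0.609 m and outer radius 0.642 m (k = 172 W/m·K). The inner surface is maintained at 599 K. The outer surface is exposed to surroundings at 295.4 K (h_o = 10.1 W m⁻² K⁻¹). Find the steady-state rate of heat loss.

Treat each layer as a resistance in series:
  R_aluminium = (1/0.609 − 1/0.642)/(4πk) = 0.08440/(4π·172) = 3.905×10^-5 K/W
  R_conv,out = 1/(4πr²h) = 1/(4π·0.642²·10.1) = 0.01912 K/W
ΣR = 3.905×10^-5 + 0.01912 = 0.01916 K/W
Q = ΔT/ΣR = (599 K − 295.4 K)/0.01916 = 15800 W

Q = 15800 W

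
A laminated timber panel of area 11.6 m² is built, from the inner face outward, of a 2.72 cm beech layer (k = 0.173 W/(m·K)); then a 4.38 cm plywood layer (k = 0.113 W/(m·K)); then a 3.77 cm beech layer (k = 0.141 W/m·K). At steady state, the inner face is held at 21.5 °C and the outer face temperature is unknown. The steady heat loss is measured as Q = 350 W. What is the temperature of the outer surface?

T_out = -3.01 °C

Series resistances:
  R_beech = L/(kA) = 0.0272/(0.173·11.6) = 0.01355 K/W
  R_plywood = L/(kA) = 0.0438/(0.113·11.6) = 0.03341 K/W
  R_beech = L/(kA) = 0.0377/(0.141·11.6) = 0.02305 K/W
ΣR = 0.07002 K/W
ΔT = Q·ΣR = 350 × 0.07002 = 24.51 K
Heat flows outward, so T_out = T_in − ΔT = 21.5 − 24.51 = -3.01 °C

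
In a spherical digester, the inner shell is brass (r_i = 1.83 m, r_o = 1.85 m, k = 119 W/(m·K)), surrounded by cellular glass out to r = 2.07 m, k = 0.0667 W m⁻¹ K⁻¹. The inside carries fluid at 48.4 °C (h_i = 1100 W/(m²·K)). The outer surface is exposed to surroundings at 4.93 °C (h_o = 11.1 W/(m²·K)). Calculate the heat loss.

Q = 619 W

Treat each layer as a resistance in series:
  R_conv,in = 1/(4πr²h) = 1/(4π·1.83²·1100) = 2.160×10^-5 K/W
  R_brass = (1/1.83 − 1/1.85)/(4πk) = 0.005908/(4π·119) = 3.950×10^-6 K/W
  R_cellular glass = (1/1.85 − 1/2.07)/(4πk) = 0.05745/(4π·0.0667) = 0.06854 K/W
  R_conv,out = 1/(4πr²h) = 1/(4π·2.07²·11.1) = 0.001673 K/W
ΣR = 2.160×10^-5 + 3.950×10^-6 + 0.06854 + 0.001673 = 0.07024 K/W
Q = ΔT/ΣR = (48.4 °C − 4.93 °C)/0.07024 = 619 W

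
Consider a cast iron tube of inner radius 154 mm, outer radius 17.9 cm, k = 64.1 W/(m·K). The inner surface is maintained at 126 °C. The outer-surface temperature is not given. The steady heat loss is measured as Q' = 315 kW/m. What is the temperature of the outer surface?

Sum the resistances:
  R'_cast iron = ln(0.179/0.154)/(2πk) = 0.1504/(2π·64.1) = 3.735×10^-4 m·K/W
ΣR = 3.735×10^-4 m·K/W
ΔT = Q'·ΣR = 3.15×10^5 × 3.735×10^-4 = 117.7 K
Heat flows outward, so T_out = T_in − ΔT = 126 − 117.7 = 8.3 °C

T_out = 8.3 °C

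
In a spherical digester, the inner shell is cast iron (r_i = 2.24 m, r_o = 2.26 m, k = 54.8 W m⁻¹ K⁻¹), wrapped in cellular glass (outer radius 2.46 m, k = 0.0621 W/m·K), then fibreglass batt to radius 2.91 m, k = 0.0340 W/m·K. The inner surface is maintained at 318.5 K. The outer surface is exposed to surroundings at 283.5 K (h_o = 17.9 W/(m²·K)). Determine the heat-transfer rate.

Resistance network (inner→outer):
  R_cast iron = (1/2.24 − 1/2.26)/(4πk) = 0.003951/(4π·54.8) = 5.737×10^-6 K/W
  R_cellular glass = (1/2.26 − 1/2.46)/(4πk) = 0.03597/(4π·0.0621) = 0.04610 K/W
  R_fibreglass batt = (1/2.46 − 1/2.91)/(4πk) = 0.06286/(4π·0.0340) = 0.1471 K/W
  R_conv,out = 1/(4πr²h) = 1/(4π·2.91²·17.9) = 5.250×10^-4 K/W
ΣR = 5.737×10^-6 + 0.04610 + 0.1471 + 5.250×10^-4 = 0.1937 K/W
Q = ΔT/ΣR = (318.5 K − 283.5 K)/0.1937 = 181 W

Q = 181 W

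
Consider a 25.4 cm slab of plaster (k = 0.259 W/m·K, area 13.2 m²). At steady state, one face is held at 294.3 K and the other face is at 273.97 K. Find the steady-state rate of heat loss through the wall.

Q = 274 W

Q = kA·ΔT/L = 0.259 × 13.2 × |294.3 K − 273.97 K| / 0.254 = 274 W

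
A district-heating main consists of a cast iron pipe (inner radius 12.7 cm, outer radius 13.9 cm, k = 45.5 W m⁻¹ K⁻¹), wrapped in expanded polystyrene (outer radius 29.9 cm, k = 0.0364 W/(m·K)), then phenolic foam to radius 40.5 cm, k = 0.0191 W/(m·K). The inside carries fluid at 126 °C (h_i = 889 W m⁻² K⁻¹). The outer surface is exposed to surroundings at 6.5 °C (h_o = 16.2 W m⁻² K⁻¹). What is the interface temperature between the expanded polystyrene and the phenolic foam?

Series thermal resistances, inner to outer:
  R'_conv,in = 1/(2πr h) = 1/(2π·0.127·889) = 0.001410 m·K/W
  R'_cast iron = ln(0.139/0.127)/(2πk) = 0.09029/(2π·45.5) = 3.158×10^-4 m·K/W
  R'_expanded polystyrene = ln(0.299/0.139)/(2πk) = 0.7660/(2π·0.0364) = 3.349 m·K/W
  R'_phenolic foam = ln(0.405/0.299)/(2πk) = 0.3034/(2π·0.0191) = 2.529 m·K/W
  R'_conv,out = 1/(2πr h) = 1/(2π·0.405·16.2) = 0.02426 m·K/W
ΣR = 0.001410 + 3.158×10^-4 + 3.349 + 2.529 + 0.02426 = 5.904 m·K/W
Q' = ΔT/ΣR = (126 °C − 6.5 °C)/5.904 = 20.24 W/m
From the inner boundary to the expanded polystyrene/phenolic foam interface, ΣR_partial = 3.351 m·K/W.
T_interface = T_in − Q'·ΣR_partial = 126 °C − (20.24)(3.351) = 58.2 °C

T = 58.2 °C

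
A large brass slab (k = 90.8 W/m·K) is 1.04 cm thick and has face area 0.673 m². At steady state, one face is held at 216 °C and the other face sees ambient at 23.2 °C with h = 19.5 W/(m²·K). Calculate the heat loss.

Treat each layer as a resistance in series:
  R_brass = L/(kA) = 0.0104/(90.8·0.673) = 1.702×10^-4 K/W
  R_conv,out = 1/(hA) = 1/(19.5·0.673) = 0.07620 K/W
ΣR = 1.702×10^-4 + 0.07620 = 0.07637 K/W
Q = ΔT/ΣR = (216 °C − 23.2 °C)/0.07637 = 2520 W

Q = 2520 W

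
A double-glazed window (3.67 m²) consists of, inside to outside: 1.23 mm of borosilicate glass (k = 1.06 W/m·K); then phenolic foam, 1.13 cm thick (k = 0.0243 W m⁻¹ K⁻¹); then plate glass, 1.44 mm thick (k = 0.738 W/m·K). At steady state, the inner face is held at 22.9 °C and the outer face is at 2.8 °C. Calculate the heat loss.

Q = 158 W

Resistance network (inner→outer):
  R_borosilicate glass = L/(kA) = 0.00123/(1.06·3.67) = 3.162×10^-4 K/W
  R_phenolic foam = L/(kA) = 0.0113/(0.0243·3.67) = 0.1267 K/W
  R_plate glass = L/(kA) = 0.00144/(0.738·3.67) = 5.317×10^-4 K/W
ΣR = 3.162×10^-4 + 0.1267 + 5.317×10^-4 = 0.1275 K/W
Q = ΔT/ΣR = (22.9 °C − 2.8 °C)/0.1275 = 158 W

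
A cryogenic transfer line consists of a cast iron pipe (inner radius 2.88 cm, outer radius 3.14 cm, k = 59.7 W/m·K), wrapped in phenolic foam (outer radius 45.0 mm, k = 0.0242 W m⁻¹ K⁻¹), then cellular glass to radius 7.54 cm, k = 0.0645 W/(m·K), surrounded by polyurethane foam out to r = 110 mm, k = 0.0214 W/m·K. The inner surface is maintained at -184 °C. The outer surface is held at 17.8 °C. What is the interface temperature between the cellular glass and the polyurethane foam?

T = -70.1 °C

Treat each layer as a resistance in series:
  R'_cast iron = ln(0.0314/0.0288)/(2πk) = 0.08643/(2π·59.7) = 2.304×10^-4 m·K/W
  R'_phenolic foam = ln(0.0450/0.0314)/(2πk) = 0.3599/(2π·0.0242) = 2.367 m·K/W
  R'_cellular glass = ln(0.0754/0.0450)/(2πk) = 0.5161/(2π·0.0645) = 1.274 m·K/W
  R'_polyurethane foam = ln(0.110/0.0754)/(2πk) = 0.3777/(2π·0.0214) = 2.809 m·K/W
ΣR = 2.304×10^-4 + 2.367 + 1.274 + 2.809 = 6.450 m·K/W
Q' = ΔT/ΣR = (-184 °C − 17.8 °C)/6.450 = -31.29 W/m
From the inner boundary to the cellular glass/polyurethane foam interface, ΣR_partial = 3.641 m·K/W.
T_interface = T_in − Q'·ΣR_partial = -184 °C − (-31.29)(3.641) = -70.1 °C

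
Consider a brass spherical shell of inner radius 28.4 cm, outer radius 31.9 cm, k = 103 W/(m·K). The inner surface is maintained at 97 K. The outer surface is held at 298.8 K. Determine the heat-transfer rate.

Q = 6.76×10^5 W

Q = 4πk·ΔT/(1/r₁ − 1/r₂) = 4π × 103 × 201.8 / (1/0.284 − 1/0.319) = 6.76×10^5 W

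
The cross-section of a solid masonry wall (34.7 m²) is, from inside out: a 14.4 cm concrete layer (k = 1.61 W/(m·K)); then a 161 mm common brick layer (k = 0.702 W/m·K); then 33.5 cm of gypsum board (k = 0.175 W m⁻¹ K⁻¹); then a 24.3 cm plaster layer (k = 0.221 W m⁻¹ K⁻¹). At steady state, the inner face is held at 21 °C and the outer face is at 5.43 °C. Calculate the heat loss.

Resistance network (inner→outer):
  R_concrete = L/(kA) = 0.144/(1.61·34.7) = 0.002578 K/W
  R_common brick = L/(kA) = 0.161/(0.702·34.7) = 0.006609 K/W
  R_gypsum board = L/(kA) = 0.335/(0.175·34.7) = 0.05517 K/W
  R_plaster = L/(kA) = 0.243/(0.221·34.7) = 0.03169 K/W
ΣR = 0.002578 + 0.006609 + 0.05517 + 0.03169 = 0.09605 K/W
Q = ΔT/ΣR = (21 °C − 5.43 °C)/0.09605 = 162 W

Q = 162 W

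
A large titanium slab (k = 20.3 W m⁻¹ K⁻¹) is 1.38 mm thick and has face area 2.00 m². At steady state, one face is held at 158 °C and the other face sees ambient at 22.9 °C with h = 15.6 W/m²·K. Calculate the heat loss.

Series thermal resistances, inner to outer:
  R_titanium = L/(kA) = 0.00138/(20.3·2.00) = 3.399×10^-5 K/W
  R_conv,out = 1/(hA) = 1/(15.6·2.00) = 0.03205 K/W
ΣR = 3.399×10^-5 + 0.03205 = 0.03208 K/W
Q = ΔT/ΣR = (158 °C − 22.9 °C)/0.03208 = 4210 W

Q = 4210 W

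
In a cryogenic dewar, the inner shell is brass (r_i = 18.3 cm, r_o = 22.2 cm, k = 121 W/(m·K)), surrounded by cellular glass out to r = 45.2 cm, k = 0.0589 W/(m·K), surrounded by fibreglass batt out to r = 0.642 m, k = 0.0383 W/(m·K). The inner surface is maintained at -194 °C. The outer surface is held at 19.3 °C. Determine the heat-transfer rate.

Series thermal resistances, inner to outer:
  R_brass = (1/0.183 − 1/0.222)/(4πk) = 0.9600/(4π·121) = 6.313×10^-4 K/W
  R_cellular glass = (1/0.222 − 1/0.452)/(4πk) = 2.292/(4π·0.0589) = 3.097 K/W
  R_fibreglass batt = (1/0.452 − 1/0.642)/(4πk) = 0.6548/(4π·0.0383) = 1.360 K/W
ΣR = 6.313×10^-4 + 3.097 + 1.360 = 4.458 K/W
Q = ΔT/ΣR = (-194 °C − 19.3 °C)/4.458 = -47.8 W
(Negative Q ⇒ heat flows inward; heat gain = 47.8 W.)

Q = 47.8 W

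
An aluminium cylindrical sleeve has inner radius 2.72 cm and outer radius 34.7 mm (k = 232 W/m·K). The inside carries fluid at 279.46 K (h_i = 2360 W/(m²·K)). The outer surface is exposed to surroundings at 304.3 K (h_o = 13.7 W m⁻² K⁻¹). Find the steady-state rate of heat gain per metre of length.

Resistance network (inner→outer):
  R'_conv,in = 1/(2πr h) = 1/(2π·0.0272·2360) = 0.002479 m·K/W
  R'_aluminium = ln(0.0347/0.0272)/(2πk) = 0.2435/(2π·232) = 1.671×10^-4 m·K/W
  R'_conv,out = 1/(2πr h) = 1/(2π·0.0347·13.7) = 0.3348 m·K/W
ΣR = 0.002479 + 1.671×10^-4 + 0.3348 = 0.3374 m·K/W
Q' = ΔT/ΣR = (279.46 K − 304.3 K)/0.3374 = -73.6 W/m
(Negative Q' ⇒ heat flows inward; heat gain = 73.6 W/m.)

Q' = 73.6 W/m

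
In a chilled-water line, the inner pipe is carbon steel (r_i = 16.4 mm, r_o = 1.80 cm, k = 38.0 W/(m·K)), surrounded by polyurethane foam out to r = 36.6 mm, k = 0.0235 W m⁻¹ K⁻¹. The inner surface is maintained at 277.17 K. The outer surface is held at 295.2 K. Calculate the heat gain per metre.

Treat each layer as a resistance in series:
  R'_carbon steel = ln(0.0180/0.0164)/(2πk) = 0.09309/(2π·38.0) = 3.899×10^-4 m·K/W
  R'_polyurethane foam = ln(0.0366/0.0180)/(2πk) = 0.7097/(2π·0.0235) = 4.806 m·K/W
ΣR = 3.899×10^-4 + 4.806 = 4.806 m·K/W
Q' = ΔT/ΣR = (277.17 K − 295.2 K)/4.806 = -3.75 W/m
(Negative Q' ⇒ heat flows inward; heat gain = 3.75 W/m.)

Q' = 3.75 W/m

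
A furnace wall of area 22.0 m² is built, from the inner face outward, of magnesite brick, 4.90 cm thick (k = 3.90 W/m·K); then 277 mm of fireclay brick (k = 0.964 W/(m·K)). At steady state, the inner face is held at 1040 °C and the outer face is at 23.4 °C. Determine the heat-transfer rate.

Q = 74.6 kW

Series thermal resistances, inner to outer:
  R_magnesite brick = L/(kA) = 0.0490/(3.90·22.0) = 5.711×10^-4 K/W
  R_fireclay brick = L/(kA) = 0.277/(0.964·22.0) = 0.01306 K/W
ΣR = 5.711×10^-4 + 0.01306 = 0.01363 K/W
Q = ΔT/ΣR = (1040 °C − 23.4 °C)/0.01363 = 74600 W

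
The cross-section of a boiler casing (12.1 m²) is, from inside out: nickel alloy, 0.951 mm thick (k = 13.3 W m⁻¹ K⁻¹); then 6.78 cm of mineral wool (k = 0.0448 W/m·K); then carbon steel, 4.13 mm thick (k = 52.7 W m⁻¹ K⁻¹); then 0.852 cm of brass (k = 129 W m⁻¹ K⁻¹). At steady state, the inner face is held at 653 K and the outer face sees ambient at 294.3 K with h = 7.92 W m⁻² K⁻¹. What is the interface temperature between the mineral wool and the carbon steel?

Treat each layer as a resistance in series:
  R_nickel alloy = L/(kA) = 9.51×10^-4/(13.3·12.1) = 5.909×10^-6 K/W
  R_mineral wool = L/(kA) = 0.0678/(0.0448·12.1) = 0.1251 K/W
  R_carbon steel = L/(kA) = 0.00413/(52.7·12.1) = 6.477×10^-6 K/W
  R_brass = L/(kA) = 0.00852/(129·12.1) = 5.458×10^-6 K/W
  R_conv,out = 1/(hA) = 1/(7.92·12.1) = 0.01043 K/W
ΣR = 5.909×10^-6 + 0.1251 + 6.477×10^-6 + 5.458×10^-6 + 0.01043 = 0.1355 K/W
Q = ΔT/ΣR = (653 K − 294.3 K)/0.1355 = 2647 W
From the inner boundary to the mineral wool/carbon steel interface, ΣR_partial = 0.1251 K/W.
T_interface = T_in − Q·ΣR_partial = 653 K − (2647)(0.1251) = 321.9 K

T = 321.9 K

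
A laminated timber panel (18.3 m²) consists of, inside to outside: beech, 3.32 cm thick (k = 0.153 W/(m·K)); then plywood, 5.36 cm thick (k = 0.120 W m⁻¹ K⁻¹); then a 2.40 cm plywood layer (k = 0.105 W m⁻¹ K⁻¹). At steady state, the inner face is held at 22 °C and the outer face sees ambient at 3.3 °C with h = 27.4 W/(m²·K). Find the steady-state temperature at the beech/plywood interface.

T = 17.6 °C

Treat each layer as a resistance in series:
  R_beech = L/(kA) = 0.0332/(0.153·18.3) = 0.01186 K/W
  R_plywood = L/(kA) = 0.0536/(0.120·18.3) = 0.02441 K/W
  R_plywood = L/(kA) = 0.0240/(0.105·18.3) = 0.01249 K/W
  R_conv,out = 1/(hA) = 1/(27.4·18.3) = 0.001994 K/W
ΣR = 0.01186 + 0.02441 + 0.01249 + 0.001994 = 0.05075 K/W
Q = ΔT/ΣR = (22 °C − 3.3 °C)/0.05075 = 368.5 W
From the inner boundary to the beech/plywood interface, ΣR_partial = 0.01186 K/W.
T_interface = T_in − Q·ΣR_partial = 22 °C − (368.5)(0.01186) = 17.6 °C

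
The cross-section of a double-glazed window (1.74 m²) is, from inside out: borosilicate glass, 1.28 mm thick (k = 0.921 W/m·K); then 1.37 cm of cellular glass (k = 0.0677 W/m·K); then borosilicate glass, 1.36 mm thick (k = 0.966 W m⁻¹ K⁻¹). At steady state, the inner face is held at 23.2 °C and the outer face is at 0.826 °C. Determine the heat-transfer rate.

Q = 190 W

Resistance network (inner→outer):
  R_borosilicate glass = L/(kA) = 0.00128/(0.921·1.74) = 7.987×10^-4 K/W
  R_cellular glass = L/(kA) = 0.0137/(0.0677·1.74) = 0.1163 K/W
  R_borosilicate glass = L/(kA) = 0.00136/(0.966·1.74) = 8.091×10^-4 K/W
ΣR = 7.987×10^-4 + 0.1163 + 8.091×10^-4 = 0.1179 K/W
Q = ΔT/ΣR = (23.2 °C − 0.826 °C)/0.1179 = 190 W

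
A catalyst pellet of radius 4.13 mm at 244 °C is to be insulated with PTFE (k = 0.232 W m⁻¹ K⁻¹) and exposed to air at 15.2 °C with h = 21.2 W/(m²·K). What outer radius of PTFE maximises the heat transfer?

For a sphere, r_cr = 2k_ins/h = 2·0.232/21.2 = 0.0219 m = 2.19 cm

r_cr = 2.19 cm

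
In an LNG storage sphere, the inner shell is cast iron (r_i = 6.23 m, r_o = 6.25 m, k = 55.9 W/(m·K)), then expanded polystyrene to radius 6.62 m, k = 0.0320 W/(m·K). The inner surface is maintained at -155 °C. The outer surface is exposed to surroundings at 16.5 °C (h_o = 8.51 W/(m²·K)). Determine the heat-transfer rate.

Q = 7.64 kW

Treat each layer as a resistance in series:
  R_cast iron = (1/6.23 − 1/6.25)/(4πk) = 5.136×10^-4/(4π·55.9) = 7.312×10^-7 K/W
  R_expanded polystyrene = (1/6.25 − 1/6.62)/(4πk) = 0.008943/(4π·0.0320) = 0.02224 K/W
  R_conv,out = 1/(4πr²h) = 1/(4π·6.62²·8.51) = 2.134×10^-4 K/W
ΣR = 7.312×10^-7 + 0.02224 + 2.134×10^-4 = 0.02245 K/W
Q = ΔT/ΣR = (-155 °C − 16.5 °C)/0.02245 = -7640 W
(Negative Q ⇒ heat flows inward; heat gain = 7640 W.)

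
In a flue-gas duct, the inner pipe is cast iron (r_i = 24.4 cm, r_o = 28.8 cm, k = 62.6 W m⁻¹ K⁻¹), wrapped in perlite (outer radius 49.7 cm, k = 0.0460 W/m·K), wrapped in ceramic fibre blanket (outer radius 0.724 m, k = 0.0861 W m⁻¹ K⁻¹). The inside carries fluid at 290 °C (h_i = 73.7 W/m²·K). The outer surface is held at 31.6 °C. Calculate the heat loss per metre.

Q' = 99.7 W/m

Resistance network (inner→outer):
  R'_conv,in = 1/(2πr h) = 1/(2π·0.244·73.7) = 0.008850 m·K/W
  R'_cast iron = ln(0.288/0.244)/(2πk) = 0.1658/(2π·62.6) = 4.215×10^-4 m·K/W
  R'_perlite = ln(0.497/0.288)/(2πk) = 0.5456/(2π·0.0460) = 1.888 m·K/W
  R'_ceramic fibre blanket = ln(0.724/0.497)/(2πk) = 0.3762/(2π·0.0861) = 0.6954 m·K/W
ΣR = 0.008850 + 4.215×10^-4 + 1.888 + 0.6954 = 2.593 m·K/W
Q' = ΔT/ΣR = (290 °C − 31.6 °C)/2.593 = 99.7 W/m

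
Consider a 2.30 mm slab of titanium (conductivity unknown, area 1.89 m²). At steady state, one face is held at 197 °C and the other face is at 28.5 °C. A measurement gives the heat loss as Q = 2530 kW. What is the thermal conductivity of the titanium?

ΣR = ΔT/Q = |197 − 28.5|/2.53×10^6 = 6.660×10^-5 K/W
L/(kA) = 6.660×10^-5 ⇒ k = 0.00230/(6.660×10^-5·1.89) = 18.3 W/m·K

k = 18.3 W/m·K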